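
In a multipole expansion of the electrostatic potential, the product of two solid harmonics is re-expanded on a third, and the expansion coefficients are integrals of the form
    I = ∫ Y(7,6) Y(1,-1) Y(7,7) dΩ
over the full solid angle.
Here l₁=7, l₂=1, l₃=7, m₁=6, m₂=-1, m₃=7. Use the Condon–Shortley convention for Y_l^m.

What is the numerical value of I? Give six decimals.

6 − 1 + 7 = 12 ≠ 0: azimuthal integral kills it; I = 0

0.000000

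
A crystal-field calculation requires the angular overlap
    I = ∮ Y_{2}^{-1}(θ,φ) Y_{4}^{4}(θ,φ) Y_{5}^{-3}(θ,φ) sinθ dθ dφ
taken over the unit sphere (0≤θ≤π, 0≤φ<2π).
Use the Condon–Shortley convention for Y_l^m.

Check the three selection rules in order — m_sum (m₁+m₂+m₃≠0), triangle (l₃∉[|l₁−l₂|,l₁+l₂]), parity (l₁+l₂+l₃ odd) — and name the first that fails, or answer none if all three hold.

azimuthal sum: -1 + 4 − 3 = 0  ✓
2 ≤ 5 ≤ 6 (triangle on l)  ✓
L = 2 + 4 + 5 = 11 (odd)  ✗

parity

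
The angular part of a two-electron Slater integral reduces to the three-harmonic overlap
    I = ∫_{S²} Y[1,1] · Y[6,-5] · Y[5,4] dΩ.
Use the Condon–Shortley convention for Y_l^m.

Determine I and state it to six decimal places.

-0.303018

Rules hold: Σm=0, L=12 even, 5≤5≤7.
N = 3·13·11 = 429
Δ = 2!·0!·10!/13! = 1/858
Racah Σ t=1..1: t=1:−1/14400 = -1/14400
⇒ 3j(1 6 5; 0 0 0)² = 6/143, sgn +1
Racah Σ t=0..0: t=0:+1/725760 = 1/725760
⇒ 3j(1 6 5; 1 -5 4)² = 5/78, sgn -1
4πI² = N·(3j₀)²·(3jₘ)² = 15/13
I = -1·√(1.15385/4π) = -0.30301841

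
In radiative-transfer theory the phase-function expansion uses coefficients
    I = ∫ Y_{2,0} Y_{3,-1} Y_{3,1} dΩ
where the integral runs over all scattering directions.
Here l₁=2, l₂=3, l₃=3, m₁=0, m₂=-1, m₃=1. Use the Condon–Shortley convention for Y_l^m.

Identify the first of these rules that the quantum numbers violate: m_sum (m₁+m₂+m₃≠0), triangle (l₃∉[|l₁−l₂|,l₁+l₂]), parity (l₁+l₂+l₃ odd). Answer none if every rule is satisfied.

none

m₁+m₂+m₃ = 0 − 1 + 1 = 0  ✓
triangle: |2−3|=1 ≤ l₃=3 ≤ 2+3=5  ✓
parity: l₁+l₂+l₃ = 8 is even  ✓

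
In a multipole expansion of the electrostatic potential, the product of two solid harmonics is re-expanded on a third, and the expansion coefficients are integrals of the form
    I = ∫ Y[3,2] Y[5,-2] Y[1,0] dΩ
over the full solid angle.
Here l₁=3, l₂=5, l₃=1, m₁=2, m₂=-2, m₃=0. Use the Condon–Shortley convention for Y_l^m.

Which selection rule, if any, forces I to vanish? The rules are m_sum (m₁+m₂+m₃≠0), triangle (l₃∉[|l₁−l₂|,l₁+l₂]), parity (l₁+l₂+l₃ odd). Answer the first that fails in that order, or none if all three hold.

m₁+m₂+m₃ = 2 − 2 + 0 = 0  ✓
triangle: |3−5|=2 ≤ l₃=1 ≤ 3+5=8  ✗
parity: l₁+l₂+l₃ = 9 is odd

triangle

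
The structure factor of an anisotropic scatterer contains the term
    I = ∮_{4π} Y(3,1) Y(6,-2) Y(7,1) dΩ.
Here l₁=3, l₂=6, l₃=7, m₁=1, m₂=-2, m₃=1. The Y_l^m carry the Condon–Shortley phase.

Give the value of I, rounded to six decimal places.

m-sum 0 ✓  L=16 even ✓  3≤7≤9 ✓
Π(2lᵢ+1) = 7×13×15 = 1365
triangle coeff Δ(3,6,7) = 1/2042040
Σ_t [0,2]: t=0:+1/207360 t=1:−1/57600 t=2:+1/207360 = -1/129600
(3j)²=168/12155 [(3 6 7; 0 0 0)], sign=+1
Σ_t [0,2]: t=0:+1/138240 t=1:−1/181440 t=2:+1/3870720 = 23/11612160
(3j)²=529/204204 [(3 6 7; 1 -2 1)], sign=+1
⇒ 4πI² = 22218/454597
I = (+1)√(22218/454597/(4π)) = 0.06236404

0.062364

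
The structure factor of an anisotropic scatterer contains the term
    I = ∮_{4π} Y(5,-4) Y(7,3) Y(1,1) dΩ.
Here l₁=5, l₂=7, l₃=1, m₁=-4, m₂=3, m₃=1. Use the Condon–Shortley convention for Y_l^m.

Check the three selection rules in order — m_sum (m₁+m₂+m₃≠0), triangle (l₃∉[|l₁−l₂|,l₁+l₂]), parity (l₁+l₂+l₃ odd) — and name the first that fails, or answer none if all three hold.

Σmᵢ = 0  ✓
l₃∈[|l₁−l₂|,l₁+l₂]=[2,12], have l₃=1  ✗
Σlᵢ = 13 ⇒ odd

triangle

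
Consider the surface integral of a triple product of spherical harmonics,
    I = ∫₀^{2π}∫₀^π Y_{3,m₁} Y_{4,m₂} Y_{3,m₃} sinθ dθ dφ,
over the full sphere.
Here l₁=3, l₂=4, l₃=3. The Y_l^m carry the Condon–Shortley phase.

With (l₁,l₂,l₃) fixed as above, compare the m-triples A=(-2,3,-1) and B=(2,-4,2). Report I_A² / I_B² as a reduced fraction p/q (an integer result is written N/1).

l's match ⇒ only the (l;m) 3-j factors differ between A and B.
A: triangle coeff Δ(3,4,3) = 1/34650; Σ_t [3,4]: t=3:−1/288 t=4:+1/144 = 1/288; (3j)²=1/99 [(3 4 3; -2 3 -1)], sign=+1
B: triangle coeff Δ(3,4,3) = 1/34650; Σ_t [0,0]: t=0:+1/576 = 1/576; (3j)²=5/99 [(3 4 3; 2 -4 2)], sign=-1
I_A²/I_B² = (1/99)/(5/99) = 1/5

1/5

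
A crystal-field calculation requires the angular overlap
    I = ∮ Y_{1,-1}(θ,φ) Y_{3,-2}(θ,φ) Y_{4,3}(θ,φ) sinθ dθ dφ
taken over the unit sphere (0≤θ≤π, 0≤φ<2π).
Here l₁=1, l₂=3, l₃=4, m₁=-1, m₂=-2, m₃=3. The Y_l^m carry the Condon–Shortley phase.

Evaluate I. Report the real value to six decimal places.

m-sum 0 ✓  L=8 even ✓  2≤4≤4 ✓
Π(2lᵢ+1) = 3×7×9 = 189
triangle coeff Δ(1,3,4) = 1/252
Σ_t [0,0]: t=0:+1/36 = 1/36
(3j)²=4/63 [(1 3 4; 0 0 0)], sign=+1
Σ_t [0,0]: t=0:+1/240 = 1/240
(3j)²=1/12 [(1 3 4; -1 -2 3)], sign=-1
⇒ 4πI² = 1/1
I = (-1)√(1/1/(4π)) = -0.28209479

-0.282095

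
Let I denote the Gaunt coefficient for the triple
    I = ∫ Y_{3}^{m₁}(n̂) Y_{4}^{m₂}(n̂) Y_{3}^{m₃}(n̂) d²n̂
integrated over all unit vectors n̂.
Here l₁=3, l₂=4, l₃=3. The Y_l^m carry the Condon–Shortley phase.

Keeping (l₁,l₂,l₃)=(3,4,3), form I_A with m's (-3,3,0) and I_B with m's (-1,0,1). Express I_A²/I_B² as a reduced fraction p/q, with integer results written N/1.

63/1

Same 3,4,3: normalisation and zero-m 3j drop out of the ratio.
A: Δ: 4! 2! 4! / 11! → 1/34650; sum: t=4:+1/288 = 1/288; 3j²(3 4 3; -3 3 0) = Δ·Π!·Σ² = 1/22  (sign -1)
B: Δ: 4! 2! 4! / 11! → 1/34650; sum: t=2:+1/32 t=3:−1/36 t=4:+1/1152 = 5/1152; 3j²(3 4 3; -1 0 1) = Δ·Π!·Σ² = 1/1386  (sign +1)
I_A²/I_B² = (1/22)/(1/1386) = 63/1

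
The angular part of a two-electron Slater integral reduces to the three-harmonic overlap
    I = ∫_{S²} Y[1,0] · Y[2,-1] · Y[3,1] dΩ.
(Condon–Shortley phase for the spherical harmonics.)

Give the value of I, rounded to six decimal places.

Rules hold: Σm=0, L=6 even, 1≤3≤3.
N = 3·5·7 = 105
Δ = 0!·2!·4!/7! = 1/105
Racah Σ t=0..0: t=0:+1/4 = 1/4
⇒ 3j(1 2 3; 0 0 0)² = 3/35, sgn -1
Racah Σ t=0..0: t=0:+1/6 = 1/6
⇒ 3j(1 2 3; 0 -1 1)² = 8/105, sgn +1
4πI² = N·(3j₀)²·(3jₘ)² = 24/35
I = -1·√(0.685714/4π) = -0.23359668

-0.233597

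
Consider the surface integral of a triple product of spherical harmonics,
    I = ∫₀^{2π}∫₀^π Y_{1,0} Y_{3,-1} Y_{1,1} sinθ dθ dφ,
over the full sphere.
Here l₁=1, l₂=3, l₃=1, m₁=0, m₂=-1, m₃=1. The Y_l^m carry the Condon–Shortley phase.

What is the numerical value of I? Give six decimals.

|1−3|≤1≤1+3 violated ⇒ I = 0

0.000000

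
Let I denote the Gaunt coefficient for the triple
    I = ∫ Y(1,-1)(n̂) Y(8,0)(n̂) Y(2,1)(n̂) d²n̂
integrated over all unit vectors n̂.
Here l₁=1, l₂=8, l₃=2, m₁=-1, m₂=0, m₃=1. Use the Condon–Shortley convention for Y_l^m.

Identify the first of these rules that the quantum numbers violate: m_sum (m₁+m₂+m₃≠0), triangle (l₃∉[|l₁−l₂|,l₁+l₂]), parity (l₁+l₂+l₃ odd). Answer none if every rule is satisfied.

triangle

m₁+m₂+m₃ = -1 + 0 + 1 = 0  ✓
triangle: |1−8|=7 ≤ l₃=2 ≤ 1+8=9  ✗
parity: l₁+l₂+l₃ = 11 is odd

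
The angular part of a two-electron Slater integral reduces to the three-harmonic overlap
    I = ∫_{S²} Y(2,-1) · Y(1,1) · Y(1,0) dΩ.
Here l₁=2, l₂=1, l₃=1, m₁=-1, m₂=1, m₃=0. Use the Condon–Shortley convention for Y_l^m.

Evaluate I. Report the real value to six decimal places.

-0.218510

Rules hold: Σm=0, L=4 even, 1≤1≤3.
N = 5·3·3 = 45
Δ = 2!·2!·0!/5! = 1/30
Racah Σ t=1..1: t=1:−1/1 = -1/1
⇒ 3j(2 1 1; 0 0 0)² = 2/15, sgn +1
Racah Σ t=2..2: t=2:+1/2 = 1/2
⇒ 3j(2 1 1; -1 1 0)² = 1/10, sgn -1
4πI² = N·(3j₀)²·(3jₘ)² = 3/5
I = -1·√(0.6/4π) = -0.21850969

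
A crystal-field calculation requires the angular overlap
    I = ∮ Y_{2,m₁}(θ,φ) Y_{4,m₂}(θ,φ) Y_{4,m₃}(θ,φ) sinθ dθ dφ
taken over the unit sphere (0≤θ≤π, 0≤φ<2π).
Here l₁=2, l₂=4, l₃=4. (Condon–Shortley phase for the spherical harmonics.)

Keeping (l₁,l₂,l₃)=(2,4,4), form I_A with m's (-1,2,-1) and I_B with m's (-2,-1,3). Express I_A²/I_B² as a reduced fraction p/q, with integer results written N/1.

9/14

l's match ⇒ only the (l;m) 3-j factors differ between A and B.
A: triangle coeff Δ(2,4,4) = 1/13860; Σ_t [1,2]: t=1:−1/240 t=2:+1/96 = 1/160; (3j)²=27/1540 [(2 4 4; -1 2 -1)], sign=-1
B: triangle coeff Δ(2,4,4) = 1/13860; Σ_t [2,2]: t=2:+1/480 = 1/480; (3j)²=3/110 [(2 4 4; -2 -1 3)], sign=-1
I_A²/I_B² = (27/1540)/(3/110) = 9/14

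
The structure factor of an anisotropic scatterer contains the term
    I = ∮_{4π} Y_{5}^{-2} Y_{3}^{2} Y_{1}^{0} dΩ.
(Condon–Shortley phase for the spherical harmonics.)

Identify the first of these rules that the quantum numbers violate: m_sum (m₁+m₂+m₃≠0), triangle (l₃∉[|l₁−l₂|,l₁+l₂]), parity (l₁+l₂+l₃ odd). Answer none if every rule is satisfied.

triangle

m₁+m₂+m₃ = -2 + 2 + 0 = 0  ✓
triangle: |5−3|=2 ≤ l₃=1 ≤ 5+3=8  ✗
parity: l₁+l₂+l₃ = 9 is odd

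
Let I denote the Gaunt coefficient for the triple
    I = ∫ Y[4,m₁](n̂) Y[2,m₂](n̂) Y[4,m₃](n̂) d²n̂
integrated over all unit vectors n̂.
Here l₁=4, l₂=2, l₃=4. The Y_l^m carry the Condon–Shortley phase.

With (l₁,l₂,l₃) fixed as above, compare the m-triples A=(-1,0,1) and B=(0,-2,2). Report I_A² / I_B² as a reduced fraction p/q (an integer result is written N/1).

Same 4,2,4: normalisation and zero-m 3j drop out of the ratio.
A: Δ: 2! 6! 2! / 11! → 1/13860; sum: t=0:+1/480 t=1:−1/48 t=2:+1/144 = -17/1440; 3j²(4 2 4; -1 0 1) = Δ·Π!·Σ² = 289/13860  (sign +1)
B: Δ: 2! 6! 2! / 11! → 1/13860; sum: t=0:+1/192 = 1/192; 3j²(4 2 4; 0 -2 2) = Δ·Π!·Σ² = 3/77  (sign +1)
I_A²/I_B² = (289/13860)/(3/77) = 289/540

289/540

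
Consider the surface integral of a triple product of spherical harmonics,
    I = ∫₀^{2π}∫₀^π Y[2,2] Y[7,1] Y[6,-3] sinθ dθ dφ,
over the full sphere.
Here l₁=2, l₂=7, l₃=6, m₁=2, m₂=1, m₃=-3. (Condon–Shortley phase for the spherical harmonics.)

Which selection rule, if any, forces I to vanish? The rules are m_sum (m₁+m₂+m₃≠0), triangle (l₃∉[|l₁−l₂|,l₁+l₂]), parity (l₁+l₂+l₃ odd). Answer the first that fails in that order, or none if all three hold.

parity

Σmᵢ = 0  ✓
l₃∈[|l₁−l₂|,l₁+l₂]=[5,9], have l₃=6  ✓
Σlᵢ = 15 ⇒ odd  ✗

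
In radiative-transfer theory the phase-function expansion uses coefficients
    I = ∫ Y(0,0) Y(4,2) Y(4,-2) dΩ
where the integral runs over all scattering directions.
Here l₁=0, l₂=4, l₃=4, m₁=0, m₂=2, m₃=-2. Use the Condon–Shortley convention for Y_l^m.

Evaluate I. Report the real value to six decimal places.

Rules hold: Σm=0, L=8 even, 4≤4≤4.
N = 1·9·9 = 81
Δ = 0!·0!·8!/9! = 1/9
Racah Σ t=0..0: t=0:+1/576 = 1/576
⇒ 3j(0 4 4; 0 0 0)² = 1/9, sgn +1
Racah Σ t=0..0: t=0:+1/1440 = 1/1440
⇒ 3j(0 4 4; 0 2 -2)² = 1/9, sgn +1
4πI² = N·(3j₀)²·(3jₘ)² = 1/1
I = +1·√(1/4π) = 0.28209479

0.282095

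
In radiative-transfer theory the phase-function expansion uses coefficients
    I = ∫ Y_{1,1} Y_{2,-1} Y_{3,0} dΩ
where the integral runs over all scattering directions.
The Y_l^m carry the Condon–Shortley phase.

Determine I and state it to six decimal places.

0.143048

Checks pass: Σm=0; 6 even; l₃=3∈[1,3].
(2·1+1)(2·2+1)(2·3+1) = 105
Δ: 0! 2! 4! / 7! → 1/105
sum: t=0:+1/4 = 1/4
3j²(1 2 3; 0 0 0) = Δ·Π!·Σ² = 3/35  (sign -1)
sum: t=0:+1/12 = 1/12
3j²(1 2 3; 1 -1 0) = Δ·Π!·Σ² = 1/35  (sign -1)
combine: 4πI² = 105·3/35·1/35 = 9/35
take √, sign +1: I = 0.14304817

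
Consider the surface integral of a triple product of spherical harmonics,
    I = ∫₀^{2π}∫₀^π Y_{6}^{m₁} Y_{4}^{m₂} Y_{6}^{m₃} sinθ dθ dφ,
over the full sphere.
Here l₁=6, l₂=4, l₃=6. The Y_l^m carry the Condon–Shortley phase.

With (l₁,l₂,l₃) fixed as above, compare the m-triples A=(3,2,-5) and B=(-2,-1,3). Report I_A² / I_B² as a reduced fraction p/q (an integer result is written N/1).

Shared (l₁,l₂,l₃)=(6,4,6): N and (l;000)² cancel in I_A²/I_B².
A: Δ = 4!·8!·4!/17! = 1/15315300; Racah Σ t=2..3: t=2:+1/483840 t=3:−1/1451520 = 1/725760; ⇒ 3j(6 4 6; 3 2 -5)² = 24/1547, sgn -1
B: Δ = 4!·8!·4!/17! = 1/15315300; Racah Σ t=0..3: t=0:+1/5806080 t=1:−1/120960 t=2:+1/34560 t=3:−1/103680 = 13/1161216; ⇒ 3j(6 4 6; -2 -1 3)² = 65/5236, sgn -1
I_A²/I_B² = (24/1547)/(65/5236) = 1056/845

1056/845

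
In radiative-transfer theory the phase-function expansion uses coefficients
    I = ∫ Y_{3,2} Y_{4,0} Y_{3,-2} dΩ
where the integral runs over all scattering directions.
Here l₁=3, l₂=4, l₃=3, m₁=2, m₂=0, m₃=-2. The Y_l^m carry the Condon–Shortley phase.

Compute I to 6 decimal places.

Checks pass: Σm=0; 10 even; l₃=3∈[1,7].
(2·3+1)(2·4+1)(2·3+1) = 441
Δ: 4! 2! 4! / 11! → 1/34650
sum: t=1:−1/72 t=2:+1/16 t=3:−1/72 = 5/144
3j²(3 4 3; 0 0 0) = Δ·Π!·Σ² = 2/77  (sign -1)
sum: t=0:+1/576 t=1:−1/72 = -7/576
3j²(3 4 3; 2 0 -2) = Δ·Π!·Σ² = 7/198  (sign +1)
combine: 4πI² = 441·2/77·7/198 = 49/121
take √, sign -1: I = -0.17951487

-0.179515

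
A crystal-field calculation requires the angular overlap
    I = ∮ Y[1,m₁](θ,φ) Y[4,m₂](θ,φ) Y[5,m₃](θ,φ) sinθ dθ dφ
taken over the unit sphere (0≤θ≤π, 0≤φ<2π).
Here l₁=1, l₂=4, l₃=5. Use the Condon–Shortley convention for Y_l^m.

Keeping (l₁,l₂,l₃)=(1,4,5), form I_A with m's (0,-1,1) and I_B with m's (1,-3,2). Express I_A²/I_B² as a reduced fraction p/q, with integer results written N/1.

8/1

Shared (l₁,l₂,l₃)=(1,4,5): N and (l;000)² cancel in I_A²/I_B².
A: Δ = 0!·2!·8!/11! = 1/495; Racah Σ t=0..0: t=0:+1/720 = 1/720; ⇒ 3j(1 4 5; 0 -1 1)² = 8/165, sgn +1
B: Δ = 0!·2!·8!/11! = 1/495; Racah Σ t=0..0: t=0:+1/10080 = 1/10080; ⇒ 3j(1 4 5; 1 -3 2)² = 1/165, sgn -1
I_A²/I_B² = (8/165)/(1/165) = 8/1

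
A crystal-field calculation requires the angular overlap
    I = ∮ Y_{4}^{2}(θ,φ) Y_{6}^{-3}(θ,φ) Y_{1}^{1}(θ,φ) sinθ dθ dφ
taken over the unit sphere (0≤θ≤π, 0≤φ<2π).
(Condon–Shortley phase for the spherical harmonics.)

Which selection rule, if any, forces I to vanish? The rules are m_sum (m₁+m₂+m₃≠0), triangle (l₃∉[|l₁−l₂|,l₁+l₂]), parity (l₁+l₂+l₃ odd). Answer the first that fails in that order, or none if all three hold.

triangle

m₁+m₂+m₃ = 2 − 3 + 1 = 0  ✓
triangle: |4−6|=2 ≤ l₃=1 ≤ 4+6=10  ✗
parity: l₁+l₂+l₃ = 11 is odd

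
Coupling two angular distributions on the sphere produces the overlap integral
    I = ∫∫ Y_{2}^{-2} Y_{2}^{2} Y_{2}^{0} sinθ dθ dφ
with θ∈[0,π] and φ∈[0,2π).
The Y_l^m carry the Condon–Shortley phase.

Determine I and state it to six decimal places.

-0.180224

Rules hold: Σm=0, L=6 even, 0≤2≤4.
N = 5·5·5 = 125
Δ = 2!·2!·2!/7! = 1/630
Racah Σ t=0..2: t=0:+1/8 t=1:−1/1 t=2:+1/8 = -3/4
⇒ 3j(2 2 2; 0 0 0)² = 2/35, sgn -1
Racah Σ t=2..2: t=2:+1/8 = 1/8
⇒ 3j(2 2 2; -2 2 0)² = 2/35, sgn +1
4πI² = N·(3j₀)²·(3jₘ)² = 20/49
I = -1·√(0.408163/4π) = -0.18022375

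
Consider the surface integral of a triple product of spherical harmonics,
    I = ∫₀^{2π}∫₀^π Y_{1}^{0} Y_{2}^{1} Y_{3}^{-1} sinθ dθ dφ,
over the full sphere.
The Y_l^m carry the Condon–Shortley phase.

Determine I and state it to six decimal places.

-0.233597

m-sum 0 ✓  L=6 even ✓  1≤3≤3 ✓
Π(2lᵢ+1) = 3×5×7 = 105
triangle coeff Δ(1,2,3) = 1/105
Σ_t [0,0]: t=0:+1/4 = 1/4
(3j)²=3/35 [(1 2 3; 0 0 0)], sign=-1
Σ_t [0,0]: t=0:+1/6 = 1/6
(3j)²=8/105 [(1 2 3; 0 1 -1)], sign=+1
⇒ 4πI² = 24/35
I = (-1)√(24/35/(4π)) = -0.23359668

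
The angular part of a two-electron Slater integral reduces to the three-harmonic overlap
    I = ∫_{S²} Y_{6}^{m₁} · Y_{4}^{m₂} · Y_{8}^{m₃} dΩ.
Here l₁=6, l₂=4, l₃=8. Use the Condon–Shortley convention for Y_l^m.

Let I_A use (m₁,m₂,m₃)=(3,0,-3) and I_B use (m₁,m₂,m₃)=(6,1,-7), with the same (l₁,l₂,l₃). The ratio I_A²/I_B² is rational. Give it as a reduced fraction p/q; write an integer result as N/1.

Shared (l₁,l₂,l₃)=(6,4,8): N and (l;000)² cancel in I_A²/I_B².
A: Δ = 2!·10!·6!/19! = 1/23279256; Racah Σ t=0..2: t=0:+1/2903040 t=1:−1/2903040 t=2:+1/34836480 = 1/34836480; ⇒ 3j(6 4 8; 3 0 -3)² = 25/117572, sgn -1
B: Δ = 2!·10!·6!/19! = 1/23279256; Racah Σ t=0..0: t=0:+1/870912000 = 1/870912000; ⇒ 3j(6 4 8; 6 1 -7)² = 33/1292, sgn -1
I_A²/I_B² = (25/117572)/(33/1292) = 25/3003

25/3003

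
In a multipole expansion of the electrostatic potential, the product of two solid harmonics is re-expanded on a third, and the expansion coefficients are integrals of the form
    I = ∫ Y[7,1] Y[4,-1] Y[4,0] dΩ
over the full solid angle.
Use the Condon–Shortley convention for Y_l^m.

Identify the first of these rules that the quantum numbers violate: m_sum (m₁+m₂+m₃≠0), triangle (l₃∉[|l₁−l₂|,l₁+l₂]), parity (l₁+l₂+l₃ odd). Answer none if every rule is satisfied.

parity

Σmᵢ = 0  ✓
l₃∈[|l₁−l₂|,l₁+l₂]=[3,11], have l₃=4  ✓
Σlᵢ = 15 ⇒ odd  ✗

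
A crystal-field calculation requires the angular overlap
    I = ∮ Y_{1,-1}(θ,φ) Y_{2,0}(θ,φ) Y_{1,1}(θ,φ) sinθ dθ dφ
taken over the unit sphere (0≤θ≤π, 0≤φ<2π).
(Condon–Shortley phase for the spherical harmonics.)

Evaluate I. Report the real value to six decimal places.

0.126157

m-sum 0 ✓  L=4 even ✓  1≤1≤3 ✓
Π(2lᵢ+1) = 3×5×3 = 45
triangle coeff Δ(1,2,1) = 1/30
Σ_t [1,1]: t=1:−1/1 = -1/1
(3j)²=2/15 [(1 2 1; 0 0 0)], sign=+1
Σ_t [2,2]: t=2:+1/4 = 1/4
(3j)²=1/30 [(1 2 1; -1 0 1)], sign=+1
⇒ 4πI² = 1/5
I = (+1)√(1/5/(4π)) = 0.12615663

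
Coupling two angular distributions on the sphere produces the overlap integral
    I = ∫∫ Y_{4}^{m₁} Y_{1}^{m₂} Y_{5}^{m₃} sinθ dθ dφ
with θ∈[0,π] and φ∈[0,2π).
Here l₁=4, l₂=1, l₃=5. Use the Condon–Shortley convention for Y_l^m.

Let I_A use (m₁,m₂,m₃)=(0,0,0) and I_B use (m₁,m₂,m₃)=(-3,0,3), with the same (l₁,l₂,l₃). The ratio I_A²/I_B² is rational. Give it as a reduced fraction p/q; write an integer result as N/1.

25/16

Same 4,1,5: normalisation and zero-m 3j drop out of the ratio.
A: Δ: 0! 8! 2! / 11! → 1/495; sum: t=0:+1/576 = 1/576; 3j²(4 1 5; 0 0 0) = Δ·Π!·Σ² = 5/99  (sign -1)
B: Δ: 0! 8! 2! / 11! → 1/495; sum: t=0:+1/5040 = 1/5040; 3j²(4 1 5; -3 0 3) = Δ·Π!·Σ² = 16/495  (sign +1)
I_A²/I_B² = (5/99)/(16/495) = 25/16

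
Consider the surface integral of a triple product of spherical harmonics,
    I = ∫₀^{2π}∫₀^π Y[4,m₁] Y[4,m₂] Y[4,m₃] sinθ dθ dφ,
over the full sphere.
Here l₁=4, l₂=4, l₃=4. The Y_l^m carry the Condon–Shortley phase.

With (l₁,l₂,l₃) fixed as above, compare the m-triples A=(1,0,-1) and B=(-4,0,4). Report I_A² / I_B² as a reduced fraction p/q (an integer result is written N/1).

81/196

l's match ⇒ only the (l;m) 3-j factors differ between A and B.
A: triangle coeff Δ(4,4,4) = 1/450450; Σ_t [0,3]: t=0:+1/3456 t=1:−1/144 t=2:+1/96 t=3:−1/864 = 1/384; (3j)²=9/2002 [(4 4 4; 1 0 -1)], sign=-1
B: triangle coeff Δ(4,4,4) = 1/450450; Σ_t [4,4]: t=4:+1/13824 = 1/13824; (3j)²=14/1287 [(4 4 4; -4 0 4)], sign=+1
I_A²/I_B² = (9/2002)/(14/1287) = 81/196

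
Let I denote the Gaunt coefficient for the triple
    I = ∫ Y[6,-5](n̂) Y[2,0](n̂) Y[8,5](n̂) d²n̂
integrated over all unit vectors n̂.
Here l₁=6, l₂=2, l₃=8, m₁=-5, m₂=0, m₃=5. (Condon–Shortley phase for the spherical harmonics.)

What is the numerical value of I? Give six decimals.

Rules hold: Σm=0, L=16 even, 4≤8≤8.
N = 13·5·17 = 1105
Δ = 0!·12!·4!/17! = 1/30940
Racah Σ t=0..0: t=0:+1/2073600 = 1/2073600
⇒ 3j(6 2 8; 0 0 0)² = 28/1105, sgn +1
Racah Σ t=0..0: t=0:+1/159667200 = 1/159667200
⇒ 3j(6 2 8; -5 0 5)² = 9/1190, sgn -1
4πI² = N·(3j₀)²·(3jₘ)² = 18/85
I = -1·√(0.211765/4π) = -0.12981410

-0.129814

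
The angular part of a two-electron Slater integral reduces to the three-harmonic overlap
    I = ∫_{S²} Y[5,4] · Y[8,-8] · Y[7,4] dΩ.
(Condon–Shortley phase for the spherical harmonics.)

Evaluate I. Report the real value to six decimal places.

-0.125696

m-sum 0 ✓  L=20 even ✓  3≤7≤13 ✓
Π(2lᵢ+1) = 11×17×15 = 2805
triangle coeff Δ(5,8,7) = 1/814773960
Σ_t [1,5]: t=1:−1/87091200 t=2:+1/4976640 t=3:−1/2073600 t=4:+1/4976640 t=5:−1/87091200 = -1/9676800
(3j)²=360/46189 [(5 8 7; 0 0 0)], sign=+1
Σ_t [0,0]: t=0:+1/15676416000 = 1/15676416000
(3j)²=44/4845 [(5 8 7; 4 -8 4)], sign=-1
⇒ 4πI² = 15840/79781
I = (-1)√(15840/79781/(4π)) = -0.12569642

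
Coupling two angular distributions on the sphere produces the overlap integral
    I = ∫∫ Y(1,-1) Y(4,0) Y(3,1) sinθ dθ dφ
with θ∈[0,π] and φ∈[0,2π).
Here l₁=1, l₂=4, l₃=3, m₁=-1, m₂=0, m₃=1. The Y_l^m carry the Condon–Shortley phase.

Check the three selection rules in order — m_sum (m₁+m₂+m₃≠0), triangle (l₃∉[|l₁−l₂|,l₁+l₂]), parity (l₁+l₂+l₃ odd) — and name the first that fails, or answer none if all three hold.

Σmᵢ = 0  ✓
l₃∈[|l₁−l₂|,l₁+l₂]=[3,5], have l₃=3  ✓
Σlᵢ = 8 ⇒ even  ✓

none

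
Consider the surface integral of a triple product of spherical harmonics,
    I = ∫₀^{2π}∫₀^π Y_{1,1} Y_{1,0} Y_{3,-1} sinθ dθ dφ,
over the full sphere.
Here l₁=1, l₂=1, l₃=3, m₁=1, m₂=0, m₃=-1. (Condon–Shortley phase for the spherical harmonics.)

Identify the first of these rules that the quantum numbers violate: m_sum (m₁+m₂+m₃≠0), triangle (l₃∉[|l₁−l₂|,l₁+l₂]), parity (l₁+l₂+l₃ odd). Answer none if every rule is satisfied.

azimuthal sum: 1 + 0 − 1 = 0  ✓
0 ≤ 3 ≤ 2 (triangle on l)  ✗
L = 1 + 1 + 3 = 5 (odd)

triangle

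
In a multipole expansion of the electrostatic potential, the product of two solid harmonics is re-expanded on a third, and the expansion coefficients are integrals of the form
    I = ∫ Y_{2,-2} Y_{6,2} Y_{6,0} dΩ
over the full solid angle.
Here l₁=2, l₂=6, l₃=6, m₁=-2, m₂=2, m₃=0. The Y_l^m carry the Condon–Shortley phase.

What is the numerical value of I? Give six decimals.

Checks pass: Σm=0; 14 even; l₃=6∈[4,8].
(2·2+1)(2·6+1)(2·6+1) = 845
Δ: 2! 2! 10! / 15! → 1/90090
sum: t=0:+1/69120 t=1:−1/14400 t=2:+1/69120 = -7/172800
3j²(2 6 6; 0 0 0) = Δ·Π!·Σ² = 14/715  (sign -1)
sum: t=2:+1/69120 = 1/69120
3j²(2 6 6; -2 2 0) = Δ·Π!·Σ² = 4/143  (sign +1)
combine: 4πI² = 845·14/715·4/143 = 56/121
take √, sign -1: I = -0.19190947

-0.191909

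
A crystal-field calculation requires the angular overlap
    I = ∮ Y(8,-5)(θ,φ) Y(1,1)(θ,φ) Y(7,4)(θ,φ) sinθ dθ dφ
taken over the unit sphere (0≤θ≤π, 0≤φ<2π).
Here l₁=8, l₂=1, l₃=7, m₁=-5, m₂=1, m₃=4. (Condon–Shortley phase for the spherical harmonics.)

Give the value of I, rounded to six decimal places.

-0.270230

Rules hold: Σm=0, L=16 even, 7≤7≤9.
N = 17·3·15 = 765
Δ = 2!·14!·0!/17! = 1/2040
Racah Σ t=1..1: t=1:−1/25401600 = -1/25401600
⇒ 3j(8 1 7; 0 0 0)² = 8/255, sgn +1
Racah Σ t=2..2: t=2:+1/479001600 = 1/479001600
⇒ 3j(8 1 7; -5 1 4)² = 13/340, sgn -1
4πI² = N·(3j₀)²·(3jₘ)² = 78/85
I = -1·√(0.917647/4π) = -0.27022959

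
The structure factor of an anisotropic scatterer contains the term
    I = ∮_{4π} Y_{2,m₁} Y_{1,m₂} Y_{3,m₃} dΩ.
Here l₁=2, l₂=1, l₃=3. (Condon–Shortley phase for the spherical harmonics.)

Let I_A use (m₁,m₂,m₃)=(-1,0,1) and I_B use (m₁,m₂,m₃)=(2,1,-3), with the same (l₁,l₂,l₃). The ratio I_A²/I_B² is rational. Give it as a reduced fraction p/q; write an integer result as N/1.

Same 2,1,3: normalisation and zero-m 3j drop out of the ratio.
A: Δ: 0! 4! 2! / 7! → 1/105; sum: t=0:+1/6 = 1/6; 3j²(2 1 3; -1 0 1) = Δ·Π!·Σ² = 8/105  (sign +1)
B: Δ: 0! 4! 2! / 7! → 1/105; sum: t=0:+1/48 = 1/48; 3j²(2 1 3; 2 1 -3) = Δ·Π!·Σ² = 1/7  (sign +1)
I_A²/I_B² = (8/105)/(1/7) = 8/15

8/15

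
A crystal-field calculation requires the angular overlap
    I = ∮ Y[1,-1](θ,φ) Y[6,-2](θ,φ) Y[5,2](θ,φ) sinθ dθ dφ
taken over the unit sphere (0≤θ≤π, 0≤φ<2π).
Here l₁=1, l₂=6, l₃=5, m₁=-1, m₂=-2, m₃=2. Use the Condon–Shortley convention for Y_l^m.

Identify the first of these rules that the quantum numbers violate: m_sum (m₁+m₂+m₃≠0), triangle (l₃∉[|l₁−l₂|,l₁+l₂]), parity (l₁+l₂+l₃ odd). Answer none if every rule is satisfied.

azimuthal sum: -1 − 2 + 2 = -1  ✗
5 ≤ 5 ≤ 7 (triangle on l)
L = 1 + 6 + 5 = 12 (even)

m_sum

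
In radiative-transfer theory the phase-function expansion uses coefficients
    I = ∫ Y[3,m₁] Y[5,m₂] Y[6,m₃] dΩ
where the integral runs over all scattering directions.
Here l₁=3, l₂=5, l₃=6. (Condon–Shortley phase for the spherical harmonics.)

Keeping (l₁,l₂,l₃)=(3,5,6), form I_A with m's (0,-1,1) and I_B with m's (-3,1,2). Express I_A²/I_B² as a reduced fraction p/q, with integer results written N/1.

1/2

Shared (l₁,l₂,l₃)=(3,5,6): N and (l;000)² cancel in I_A²/I_B².
A: Δ = 2!·4!·8!/15! = 1/675675; Racah Σ t=0..2: t=0:+1/6912 t=1:−1/2880 t=2:+1/17280 = -1/6912; ⇒ 3j(3 5 6; 0 -1 1)² = 5/429, sgn +1
B: Δ = 2!·4!·8!/15! = 1/675675; Racah Σ t=2..2: t=2:+1/27648 = 1/27648; ⇒ 3j(3 5 6; -3 1 2)² = 10/429, sgn +1
I_A²/I_B² = (5/429)/(10/429) = 1/2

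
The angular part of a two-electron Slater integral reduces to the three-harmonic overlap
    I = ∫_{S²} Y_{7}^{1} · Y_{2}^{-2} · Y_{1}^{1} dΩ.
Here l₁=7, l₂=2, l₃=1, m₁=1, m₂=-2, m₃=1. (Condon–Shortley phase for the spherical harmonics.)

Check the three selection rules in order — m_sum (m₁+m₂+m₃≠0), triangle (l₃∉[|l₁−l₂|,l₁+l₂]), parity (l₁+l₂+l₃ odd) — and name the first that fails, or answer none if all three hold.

azimuthal sum: 1 − 2 + 1 = 0  ✓
5 ≤ 1 ≤ 9 (triangle on l)  ✗
L = 7 + 2 + 1 = 10 (even)

triangle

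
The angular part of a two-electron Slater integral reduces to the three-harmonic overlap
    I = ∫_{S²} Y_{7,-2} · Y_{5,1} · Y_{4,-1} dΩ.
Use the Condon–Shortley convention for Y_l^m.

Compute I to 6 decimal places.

0.000000

Σmᵢ = -2 ≠ 0, so the φ-integral vanishes; I = 0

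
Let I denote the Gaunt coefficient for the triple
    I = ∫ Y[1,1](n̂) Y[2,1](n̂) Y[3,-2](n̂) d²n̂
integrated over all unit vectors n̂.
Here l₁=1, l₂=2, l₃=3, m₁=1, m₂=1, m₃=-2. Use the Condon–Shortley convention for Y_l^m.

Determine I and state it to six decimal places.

0.261169

Checks pass: Σm=0; 6 even; l₃=3∈[1,3].
(2·1+1)(2·2+1)(2·3+1) = 105
Δ: 0! 2! 4! / 7! → 1/105
sum: t=0:+1/4 = 1/4
3j²(1 2 3; 0 0 0) = Δ·Π!·Σ² = 3/35  (sign -1)
sum: t=0:+1/12 = 1/12
3j²(1 2 3; 1 1 -2) = Δ·Π!·Σ² = 2/21  (sign -1)
combine: 4πI² = 105·3/35·2/21 = 6/7
take √, sign +1: I = 0.26116903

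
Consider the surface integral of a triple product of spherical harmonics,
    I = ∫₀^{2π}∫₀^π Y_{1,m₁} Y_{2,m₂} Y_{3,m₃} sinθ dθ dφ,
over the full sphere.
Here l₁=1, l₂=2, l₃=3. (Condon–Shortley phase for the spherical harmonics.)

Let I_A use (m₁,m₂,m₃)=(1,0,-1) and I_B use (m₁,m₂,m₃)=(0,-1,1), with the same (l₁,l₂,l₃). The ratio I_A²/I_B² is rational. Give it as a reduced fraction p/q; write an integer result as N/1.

Same 1,2,3: normalisation and zero-m 3j drop out of the ratio.
A: Δ: 0! 2! 4! / 7! → 1/105; sum: t=0:+1/8 = 1/8; 3j²(1 2 3; 1 0 -1) = Δ·Π!·Σ² = 2/35  (sign +1)
B: Δ: 0! 2! 4! / 7! → 1/105; sum: t=0:+1/6 = 1/6; 3j²(1 2 3; 0 -1 1) = Δ·Π!·Σ² = 8/105  (sign +1)
I_A²/I_B² = (2/35)/(8/105) = 3/4

3/4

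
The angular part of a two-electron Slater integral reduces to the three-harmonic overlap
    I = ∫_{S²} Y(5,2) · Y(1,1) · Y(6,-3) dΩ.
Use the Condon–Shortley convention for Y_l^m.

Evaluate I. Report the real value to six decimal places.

Checks pass: Σm=0; 12 even; l₃=6∈[4,6].
(2·5+1)(2·1+1)(2·6+1) = 429
Δ: 0! 10! 2! / 13! → 1/858
sum: t=0:+1/14400 = 1/14400
3j²(5 1 6; 0 0 0) = Δ·Π!·Σ² = 6/143  (sign +1)
sum: t=0:+1/60480 = 1/60480
3j²(5 1 6; 2 1 -3) = Δ·Π!·Σ² = 6/143  (sign -1)
combine: 4πI² = 429·6/143·6/143 = 108/143
take √, sign -1: I = -0.24515397

-0.245154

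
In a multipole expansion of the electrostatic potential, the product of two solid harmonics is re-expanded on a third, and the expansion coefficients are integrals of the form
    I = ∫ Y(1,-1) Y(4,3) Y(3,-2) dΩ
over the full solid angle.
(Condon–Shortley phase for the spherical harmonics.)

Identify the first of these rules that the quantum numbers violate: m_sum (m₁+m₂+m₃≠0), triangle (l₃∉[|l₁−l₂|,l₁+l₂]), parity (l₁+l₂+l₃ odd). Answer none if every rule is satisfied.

none

m₁+m₂+m₃ = -1 + 3 − 2 = 0  ✓
triangle: |1−4|=3 ≤ l₃=3 ≤ 1+4=5  ✓
parity: l₁+l₂+l₃ = 8 is even  ✓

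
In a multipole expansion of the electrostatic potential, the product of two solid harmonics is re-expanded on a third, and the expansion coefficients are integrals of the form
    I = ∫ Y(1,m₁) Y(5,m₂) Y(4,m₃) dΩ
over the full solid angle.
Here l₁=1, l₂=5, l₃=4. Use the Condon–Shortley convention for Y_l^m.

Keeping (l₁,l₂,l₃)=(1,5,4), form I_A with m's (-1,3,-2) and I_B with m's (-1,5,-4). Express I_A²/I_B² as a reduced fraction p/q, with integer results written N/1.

28/45

Same 1,5,4: normalisation and zero-m 3j drop out of the ratio.
A: Δ: 2! 0! 8! / 11! → 1/495; sum: t=2:+1/2880 = 1/2880; 3j²(1 5 4; -1 3 -2) = Δ·Π!·Σ² = 28/495  (sign +1)
B: Δ: 2! 0! 8! / 11! → 1/495; sum: t=2:+1/80640 = 1/80640; 3j²(1 5 4; -1 5 -4) = Δ·Π!·Σ² = 1/11  (sign +1)
I_A²/I_B² = (28/495)/(1/11) = 28/45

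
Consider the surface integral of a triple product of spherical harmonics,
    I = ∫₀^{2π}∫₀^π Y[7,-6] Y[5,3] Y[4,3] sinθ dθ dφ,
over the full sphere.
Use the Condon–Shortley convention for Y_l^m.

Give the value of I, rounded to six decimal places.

0.136138

m-sum 0 ✓  L=16 even ✓  2≤4≤12 ✓
Π(2lᵢ+1) = 15×11×9 = 1485
triangle coeff Δ(7,5,4) = 1/6126120
Σ_t [3,5]: t=3:−1/69120 t=4:+1/20736 t=5:−1/69120 = 1/51840
(3j)²=280/21879 [(7 5 4; 0 0 0)], sign=+1
Σ_t [7,8]: t=7:−1/3628800 t=8:+1/9676800 = -1/5806080
(3j)²=5/408 [(7 5 4; -6 3 3)], sign=+1
⇒ 4πI² = 875/3757
I = (+1)√(875/3757/(4π)) = 0.13613773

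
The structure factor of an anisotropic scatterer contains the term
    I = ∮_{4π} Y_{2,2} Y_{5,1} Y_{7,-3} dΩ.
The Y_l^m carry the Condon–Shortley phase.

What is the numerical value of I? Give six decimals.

m-sum 0 ✓  L=14 even ✓  3≤7≤7 ✓
Π(2lᵢ+1) = 5×11×15 = 825
triangle coeff Δ(2,5,7) = 1/15015
Σ_t [0,0]: t=0:+1/57600 = 1/57600
(3j)²=21/715 [(2 5 7; 0 0 0)], sign=-1
Σ_t [0,0]: t=0:+1/414720 = 1/414720
(3j)²=2/143 [(2 5 7; 2 1 -3)], sign=+1
⇒ 4πI² = 630/1859
I = (-1)√(630/1859/(4π)) = -0.16421985

-0.164220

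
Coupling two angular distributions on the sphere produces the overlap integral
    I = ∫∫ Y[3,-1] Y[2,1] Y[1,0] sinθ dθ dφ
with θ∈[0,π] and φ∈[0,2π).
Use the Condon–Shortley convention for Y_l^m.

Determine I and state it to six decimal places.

m-sum 0 ✓  L=6 even ✓  1≤1≤5 ✓
Π(2lᵢ+1) = 7×5×3 = 105
triangle coeff Δ(3,2,1) = 1/105
Σ_t [2,2]: t=2:+1/4 = 1/4
(3j)²=3/35 [(3 2 1; 0 0 0)], sign=-1
Σ_t [3,3]: t=3:−1/6 = -1/6
(3j)²=8/105 [(3 2 1; -1 1 0)], sign=+1
⇒ 4πI² = 24/35
I = (-1)√(24/35/(4π)) = -0.23359668

-0.233597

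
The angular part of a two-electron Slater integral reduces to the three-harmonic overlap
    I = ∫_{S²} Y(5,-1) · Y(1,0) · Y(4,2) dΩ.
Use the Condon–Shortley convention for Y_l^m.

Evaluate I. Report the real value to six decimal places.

m-sum = -1 + 0 + 2 = 1 ≠ 0 ⇒ I = 0

0.000000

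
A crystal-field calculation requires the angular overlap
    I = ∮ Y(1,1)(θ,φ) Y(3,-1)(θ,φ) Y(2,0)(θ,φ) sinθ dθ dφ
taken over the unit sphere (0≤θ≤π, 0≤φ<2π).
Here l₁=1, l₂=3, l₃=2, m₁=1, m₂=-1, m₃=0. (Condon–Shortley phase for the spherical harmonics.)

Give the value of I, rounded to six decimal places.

-0.202301

m-sum 0 ✓  L=6 even ✓  2≤2≤4 ✓
Π(2lᵢ+1) = 3×7×5 = 105
triangle coeff Δ(1,3,2) = 1/105
Σ_t [1,1]: t=1:−1/4 = -1/4
(3j)²=3/35 [(1 3 2; 0 0 0)], sign=-1
Σ_t [0,0]: t=0:+1/8 = 1/8
(3j)²=2/35 [(1 3 2; 1 -1 0)], sign=+1
⇒ 4πI² = 18/35
I = (-1)√(18/35/(4π)) = -0.20230066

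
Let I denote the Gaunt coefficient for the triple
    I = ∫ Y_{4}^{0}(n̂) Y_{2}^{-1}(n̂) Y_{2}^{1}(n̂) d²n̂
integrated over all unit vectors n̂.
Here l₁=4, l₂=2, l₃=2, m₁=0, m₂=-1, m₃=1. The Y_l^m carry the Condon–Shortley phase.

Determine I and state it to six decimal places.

0.161197

Checks pass: Σm=0; 8 even; l₃=2∈[2,6].
(2·4+1)(2·2+1)(2·2+1) = 225
Δ: 4! 4! 0! / 9! → 1/630
sum: t=2:+1/16 = 1/16
3j²(4 2 2; 0 0 0) = Δ·Π!·Σ² = 2/35  (sign +1)
sum: t=1:−1/36 = -1/36
3j²(4 2 2; 0 -1 1) = Δ·Π!·Σ² = 8/315  (sign +1)
combine: 4πI² = 225·2/35·8/315 = 16/49
take √, sign +1: I = 0.16119702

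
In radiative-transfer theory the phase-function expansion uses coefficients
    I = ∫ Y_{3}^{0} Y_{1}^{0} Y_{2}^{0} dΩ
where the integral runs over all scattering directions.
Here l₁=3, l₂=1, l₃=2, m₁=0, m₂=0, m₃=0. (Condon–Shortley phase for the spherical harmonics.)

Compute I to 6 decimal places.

0.247767

m-sum 0 ✓  L=6 even ✓  2≤2≤4 ✓
Π(2lᵢ+1) = 7×3×5 = 105
triangle coeff Δ(3,1,2) = 1/105
Σ_t [1,1]: t=1:−1/4 = -1/4
(3j)²=3/35 [(3 1 2; 0 0 0)], sign=-1
(m-triple is (0,0,0) — same symbol as above.)
⇒ 4πI² = 27/35
I = (+1)√(27/35/(4π)) = 0.24776670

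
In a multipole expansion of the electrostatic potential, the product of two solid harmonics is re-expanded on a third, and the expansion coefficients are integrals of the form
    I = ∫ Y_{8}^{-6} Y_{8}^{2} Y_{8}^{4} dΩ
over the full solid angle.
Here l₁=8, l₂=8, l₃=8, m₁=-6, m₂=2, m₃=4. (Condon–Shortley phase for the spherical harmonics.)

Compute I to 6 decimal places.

-0.084908

Rules hold: Σm=0, L=24 even, 0≤8≤16.
N = 17·17·17 = 4913
Δ = 8!·8!·8!/25! = 1/236637794250
Racah Σ t=0..8: t=0:+1/65548320768000 t=1:−1/128024064000 t=2:+1/2985984000 t=3:−1/373248000 t=4:+1/191102976 t=5:−1/373248000 t=6:+1/2985984000 t=7:−1/128024064000 t=8:+1/65548320768000 = 11/20808990720
⇒ 3j(8 8 8; 0 0 0)² = 490/96577, sgn +1
Racah Σ t=6..8: t=6:+1/33443020800 t=7:−1/18289152000 t=8:+1/83607552000 = -1/78033715200
⇒ 3j(8 8 8; -6 2 4)² = 27/7429, sgn -1
4πI² = N·(3j₀)²·(3jₘ)² = 224910/2482597
I = -1·√(0.0905946/4π) = -0.08490756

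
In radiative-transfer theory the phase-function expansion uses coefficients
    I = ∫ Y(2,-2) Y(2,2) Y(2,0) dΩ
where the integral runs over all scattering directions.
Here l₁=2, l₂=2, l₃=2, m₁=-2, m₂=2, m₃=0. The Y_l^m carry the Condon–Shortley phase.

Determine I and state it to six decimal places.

m-sum 0 ✓  L=6 even ✓  0≤2≤4 ✓
Π(2lᵢ+1) = 5×5×5 = 125
triangle coeff Δ(2,2,2) = 1/630
Σ_t [0,2]: t=0:+1/8 t=1:−1/1 t=2:+1/8 = -3/4
(3j)²=2/35 [(2 2 2; 0 0 0)], sign=-1
Σ_t [2,2]: t=2:+1/8 = 1/8
(3j)²=2/35 [(2 2 2; -2 2 0)], sign=+1
⇒ 4πI² = 20/49
I = (-1)√(20/49/(4π)) = -0.18022375

-0.180224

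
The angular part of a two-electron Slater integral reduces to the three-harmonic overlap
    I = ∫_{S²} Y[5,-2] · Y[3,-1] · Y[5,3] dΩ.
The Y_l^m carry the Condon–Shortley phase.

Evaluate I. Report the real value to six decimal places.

0.000000

Σlᵢ=13 odd — θ-integrand is odd under cosθ→−cosθ; I=0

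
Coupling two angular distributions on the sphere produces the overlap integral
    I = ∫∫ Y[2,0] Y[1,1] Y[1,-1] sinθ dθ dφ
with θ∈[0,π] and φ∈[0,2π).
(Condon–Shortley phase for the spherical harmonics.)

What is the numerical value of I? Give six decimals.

0.126157

m-sum 0 ✓  L=4 even ✓  1≤1≤3 ✓
Π(2lᵢ+1) = 5×3×3 = 45
triangle coeff Δ(2,1,1) = 1/30
Σ_t [1,1]: t=1:−1/1 = -1/1
(3j)²=2/15 [(2 1 1; 0 0 0)], sign=+1
Σ_t [2,2]: t=2:+1/4 = 1/4
(3j)²=1/30 [(2 1 1; 0 1 -1)], sign=+1
⇒ 4πI² = 1/5
I = (+1)√(1/5/(4π)) = 0.12615663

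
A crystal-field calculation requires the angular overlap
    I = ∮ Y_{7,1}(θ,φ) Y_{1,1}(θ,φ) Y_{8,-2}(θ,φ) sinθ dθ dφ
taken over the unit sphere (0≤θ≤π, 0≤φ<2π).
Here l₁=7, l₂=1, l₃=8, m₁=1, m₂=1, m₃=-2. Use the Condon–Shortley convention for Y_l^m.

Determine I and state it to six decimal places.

m-sum 0 ✓  L=16 even ✓  6≤8≤8 ✓
Π(2lᵢ+1) = 15×3×17 = 765
triangle coeff Δ(7,1,8) = 1/2040
Σ_t [0,0]: t=0:+1/25401600 = 1/25401600
(3j)²=8/255 [(7 1 8; 0 0 0)], sign=+1
Σ_t [0,0]: t=0:+1/58060800 = 1/58060800
(3j)²=3/136 [(7 1 8; 1 1 -2)], sign=+1
⇒ 4πI² = 9/17
I = (+1)√(9/17/(4π)) = 0.20525411

0.205254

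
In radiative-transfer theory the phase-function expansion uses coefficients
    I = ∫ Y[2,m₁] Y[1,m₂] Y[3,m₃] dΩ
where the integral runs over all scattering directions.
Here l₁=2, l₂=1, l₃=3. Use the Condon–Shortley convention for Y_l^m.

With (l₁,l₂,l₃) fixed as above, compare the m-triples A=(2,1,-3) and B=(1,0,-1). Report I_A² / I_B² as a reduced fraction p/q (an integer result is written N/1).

l's match ⇒ only the (l;m) 3-j factors differ between A and B.
A: triangle coeff Δ(2,1,3) = 1/105; Σ_t [0,0]: t=0:+1/48 = 1/48; (3j)²=1/7 [(2 1 3; 2 1 -3)], sign=+1
B: triangle coeff Δ(2,1,3) = 1/105; Σ_t [0,0]: t=0:+1/6 = 1/6; (3j)²=8/105 [(2 1 3; 1 0 -1)], sign=+1
I_A²/I_B² = (1/7)/(8/105) = 15/8

15/8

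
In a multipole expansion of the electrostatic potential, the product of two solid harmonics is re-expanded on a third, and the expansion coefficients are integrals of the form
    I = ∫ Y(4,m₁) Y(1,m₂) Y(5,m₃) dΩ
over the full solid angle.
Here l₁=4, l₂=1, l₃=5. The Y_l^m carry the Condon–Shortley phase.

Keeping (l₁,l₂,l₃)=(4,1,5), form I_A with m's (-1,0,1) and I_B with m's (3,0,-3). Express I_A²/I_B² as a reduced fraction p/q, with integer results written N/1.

Same 4,1,5: normalisation and zero-m 3j drop out of the ratio.
A: Δ: 0! 8! 2! / 11! → 1/495; sum: t=0:+1/720 = 1/720; 3j²(4 1 5; -1 0 1) = Δ·Π!·Σ² = 8/165  (sign +1)
B: Δ: 0! 8! 2! / 11! → 1/495; sum: t=0:+1/5040 = 1/5040; 3j²(4 1 5; 3 0 -3) = Δ·Π!·Σ² = 16/495  (sign +1)
I_A²/I_B² = (8/165)/(16/495) = 3/2

3/2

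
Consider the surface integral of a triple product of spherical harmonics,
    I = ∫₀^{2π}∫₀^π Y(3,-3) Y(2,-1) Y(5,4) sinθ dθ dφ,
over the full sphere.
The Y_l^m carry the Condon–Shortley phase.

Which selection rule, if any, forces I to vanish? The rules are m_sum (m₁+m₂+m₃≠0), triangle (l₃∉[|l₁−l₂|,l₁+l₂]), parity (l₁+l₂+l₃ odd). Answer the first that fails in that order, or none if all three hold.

m₁+m₂+m₃ = -3 − 1 + 4 = 0  ✓
triangle: |3−2|=1 ≤ l₃=5 ≤ 3+2=5  ✓
parity: l₁+l₂+l₃ = 10 is even  ✓

none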